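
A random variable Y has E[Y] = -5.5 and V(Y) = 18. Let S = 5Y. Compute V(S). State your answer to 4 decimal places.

450.0000

V(5Y) = (5)²·V(Y) = 25·18 = 450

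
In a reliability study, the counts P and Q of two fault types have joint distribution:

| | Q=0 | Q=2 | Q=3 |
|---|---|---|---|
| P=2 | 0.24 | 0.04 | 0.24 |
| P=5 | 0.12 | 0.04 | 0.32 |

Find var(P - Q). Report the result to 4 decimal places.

3.2800

E[P] = 3.44,  E[Q] = 1.84,  E[PQ] = 6.8
var(P) = 14.08 − (3.44)² = 2.2464;  var(Q) = 5.36 − (1.84)² = 1.9744
Cov(P,Q) = 6.8 − (3.44)(1.84) = 0.4704
var(P - Q) = (1)²·2.2464 + (-1)²·1.9744 + 2·(1)·(-1)·0.4704 = 3.28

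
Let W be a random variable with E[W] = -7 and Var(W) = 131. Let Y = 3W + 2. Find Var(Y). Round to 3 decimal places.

Var(3W + 2) = (3)²·Var(W) = 9·131 = 1179

1179.000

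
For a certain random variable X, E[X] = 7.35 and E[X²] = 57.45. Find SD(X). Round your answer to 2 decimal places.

var(X) = 57.45 − (7.35)² = 3.4275
SD(X) = √3.4275 ≈ 1.85

1.85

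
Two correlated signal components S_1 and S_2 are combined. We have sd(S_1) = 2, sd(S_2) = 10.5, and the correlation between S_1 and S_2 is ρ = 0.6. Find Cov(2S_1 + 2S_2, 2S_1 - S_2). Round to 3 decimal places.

Var(S_1) = (2)² = 4;  Var(S_2) = (10.5)² = 110.25
Cov(S_1,S_2) = ρ·sd(S_1)·sd(S_2) = 0.6·2·10.5 = 12.6
Cov(2S_1 + 2S_2, 2S_1 - S_2) = (2)(2)Var(S_1) + (2)(-1)Var(S_2) + [(2)(-1) + (2)(2)]Cov(S_1,S_2)
= 4·4 + -2·110.25 + 2·12.6 = -179.3

-179.300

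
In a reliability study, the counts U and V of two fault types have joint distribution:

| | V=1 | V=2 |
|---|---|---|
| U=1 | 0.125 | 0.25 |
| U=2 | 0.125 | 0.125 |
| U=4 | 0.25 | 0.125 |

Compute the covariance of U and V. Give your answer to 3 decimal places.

E[U] = 2.375,  E[V] = 1.5
E[UV] = 3.375
cov(U,V) = E[UV] − E[U]E[V] = 3.375 − (2.375)(1.5) = -0.1875

-0.188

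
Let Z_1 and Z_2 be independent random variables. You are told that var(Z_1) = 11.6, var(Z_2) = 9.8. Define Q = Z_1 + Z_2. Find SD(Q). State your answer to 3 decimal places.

4.626

By independence, var(Q) = (1)²var(Z_1) + (1)²var(Z_2)
= (1)²·11.6 + (1)²·9.8 = 21.4
SD(Q) = √21.4 ≈ 4.626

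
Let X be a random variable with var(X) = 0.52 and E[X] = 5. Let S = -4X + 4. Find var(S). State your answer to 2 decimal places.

var(-4X + 4) = (-4)²·var(X) = 16·0.52 = 8.32

8.32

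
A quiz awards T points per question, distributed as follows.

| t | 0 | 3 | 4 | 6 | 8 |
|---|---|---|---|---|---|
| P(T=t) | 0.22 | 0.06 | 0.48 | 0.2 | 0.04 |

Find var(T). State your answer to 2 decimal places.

E[T] = (0)(0.22) + (3)(0.06) + (4)(0.48) + (6)(0.2) + (8)(0.04) = 3.62
E[T²] = (0)²(0.22) + (3)²(0.06) + (4)²(0.48) + (6)²(0.2) + (8)²(0.04) = 17.98
var(T) = E[T²] − (E[T])² = 17.98 − (3.62)² = 4.8756

4.88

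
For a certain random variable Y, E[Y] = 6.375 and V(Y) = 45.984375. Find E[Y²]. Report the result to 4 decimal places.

86.6250

E[Y²] = V(Y) + (E[Y])² = 45.984375 + (6.375)² = 86.625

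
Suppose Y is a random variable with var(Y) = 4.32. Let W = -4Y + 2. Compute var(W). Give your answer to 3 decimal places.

69.120

var(-4Y + 2) = (-4)²·var(Y) = 16·4.32 = 69.12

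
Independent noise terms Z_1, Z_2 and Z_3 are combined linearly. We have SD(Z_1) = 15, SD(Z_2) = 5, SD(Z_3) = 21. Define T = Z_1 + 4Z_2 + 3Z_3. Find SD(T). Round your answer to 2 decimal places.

67.78

Var(Z_1) = 225, Var(Z_2) = 25, Var(Z_3) = 441
By independence, Var(T) = (1)²Var(Z_1) + (4)²Var(Z_2) + (3)²Var(Z_3)
= (1)²·225 + (4)²·25 + (3)²·441 = 4594
SD(T) = √4594 ≈ 67.78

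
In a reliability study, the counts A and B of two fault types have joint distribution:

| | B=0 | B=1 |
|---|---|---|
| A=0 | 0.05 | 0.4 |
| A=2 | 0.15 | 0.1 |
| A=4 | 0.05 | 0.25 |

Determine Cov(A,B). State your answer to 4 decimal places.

E[A] = 1.7,  E[B] = 0.75
E[AB] = 1.2
Cov(A,B) = E[AB] − E[A]E[B] = 1.2 − (1.7)(0.75) = -0.075

-0.0750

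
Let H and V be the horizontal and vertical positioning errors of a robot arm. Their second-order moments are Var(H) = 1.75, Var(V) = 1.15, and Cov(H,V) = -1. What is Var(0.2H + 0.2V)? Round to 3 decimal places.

0.036

Var(0.2H + 0.2V) = (0.2)²·Var(H) + (0.2)²·Var(V) + 2·(0.2)·(0.2)·Cov(H,V)
= 0.04·1.75 + 0.04·1.15 + 0.08·-1 = 0.036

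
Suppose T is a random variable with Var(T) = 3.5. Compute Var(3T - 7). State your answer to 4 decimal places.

31.5000

Var(3T - 7) = (3)²·Var(T) = 9·3.5 = 31.5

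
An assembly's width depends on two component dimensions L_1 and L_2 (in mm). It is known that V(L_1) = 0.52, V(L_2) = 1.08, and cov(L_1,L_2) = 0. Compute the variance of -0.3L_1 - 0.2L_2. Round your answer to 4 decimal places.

V(-0.3L_1 - 0.2L_2) = (-0.3)²·V(L_1) + (-0.2)²·V(L_2) + 2·(-0.3)·(-0.2)·cov(L_1,L_2)
= 0.09·0.52 + 0.04·1.08 + 0.12·0 = 0.09

0.0900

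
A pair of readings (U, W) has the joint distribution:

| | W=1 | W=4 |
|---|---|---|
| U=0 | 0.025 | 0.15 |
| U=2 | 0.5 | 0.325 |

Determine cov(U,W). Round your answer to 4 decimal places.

-0.4013

E[U] = 1.65,  E[W] = 2.425
E[UW] = 3.6
cov(U,W) = E[UW] − E[U]E[W] = 3.6 − (1.65)(2.425) = -0.40125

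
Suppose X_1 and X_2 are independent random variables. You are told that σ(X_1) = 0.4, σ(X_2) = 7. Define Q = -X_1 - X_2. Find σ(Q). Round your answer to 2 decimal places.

7.01

Var(X_1) = 0.16, Var(X_2) = 49
By independence, Var(Q) = (-1)²Var(X_1) + (-1)²Var(X_2)
= (-1)²·0.16 + (-1)²·49 = 49.16
σ(Q) = √49.16 ≈ 7.01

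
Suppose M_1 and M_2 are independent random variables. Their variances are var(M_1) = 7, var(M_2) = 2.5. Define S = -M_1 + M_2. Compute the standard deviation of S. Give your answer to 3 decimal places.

By independence, var(S) = (-1)²var(M_1) + (1)²var(M_2)
= (-1)²·7 + (1)²·2.5 = 9.5
sd(S) = √9.5 ≈ 3.082

3.082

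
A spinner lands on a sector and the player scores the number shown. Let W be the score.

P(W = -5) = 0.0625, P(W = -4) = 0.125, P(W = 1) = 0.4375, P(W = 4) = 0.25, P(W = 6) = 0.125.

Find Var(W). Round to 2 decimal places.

E[W] = (-5)(0.0625) + (-4)(0.125) + (1)(0.4375) + (4)(0.25) + (6)(0.125) = 1.375
E[W²] = (-5)²(0.0625) + (-4)²(0.125) + (1)²(0.4375) + (4)²(0.25) + (6)²(0.125) = 12.5
Var(W) = E[W²] − (E[W])² = 12.5 − (1.375)² = 10.609375

10.61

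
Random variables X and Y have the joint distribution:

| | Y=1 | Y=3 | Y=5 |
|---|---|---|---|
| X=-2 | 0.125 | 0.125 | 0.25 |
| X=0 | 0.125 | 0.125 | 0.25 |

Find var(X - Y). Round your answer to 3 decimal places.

E[X] = -1,  E[Y] = 3.5,  E[XY] = -3.5
var(X) = 2 − (-1)² = 1;  var(Y) = 15 − (3.5)² = 2.75
Cov(X,Y) = -3.5 − (-1)(3.5) = 0
var(X - Y) = (1)²·1 + (-1)²·2.75 + 2·(1)·(-1)·0 = 3.75

3.750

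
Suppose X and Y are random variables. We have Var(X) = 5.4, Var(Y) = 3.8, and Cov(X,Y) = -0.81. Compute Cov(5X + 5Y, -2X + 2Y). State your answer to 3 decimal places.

Cov(5X + 5Y, -2X + 2Y) = (5)(-2)Var(X) + (5)(2)Var(Y) + [(5)(2) + (5)(-2)]Cov(X,Y)
= -10·5.4 + 10·3.8 + 0·-0.81 = -16

-16.000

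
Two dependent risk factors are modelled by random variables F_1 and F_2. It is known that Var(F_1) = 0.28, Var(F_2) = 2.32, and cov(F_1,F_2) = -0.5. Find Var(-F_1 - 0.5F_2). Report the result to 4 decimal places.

Var(-F_1 - 0.5F_2) = (-1)²·Var(F_1) + (-0.5)²·Var(F_2) + 2·(-1)·(-0.5)·cov(F_1,F_2)
= 1·0.28 + 0.25·2.32 + 1·-0.5 = 0.36

0.3600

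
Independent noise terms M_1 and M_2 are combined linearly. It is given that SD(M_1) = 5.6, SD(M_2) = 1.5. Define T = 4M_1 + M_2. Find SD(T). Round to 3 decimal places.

Var(M_1) = 31.36, Var(M_2) = 2.25
By independence, Var(T) = (4)²Var(M_1) + (1)²Var(M_2)
= (4)²·31.36 + (1)²·2.25 = 504.01
SD(T) = √504.01 ≈ 22.450

22.450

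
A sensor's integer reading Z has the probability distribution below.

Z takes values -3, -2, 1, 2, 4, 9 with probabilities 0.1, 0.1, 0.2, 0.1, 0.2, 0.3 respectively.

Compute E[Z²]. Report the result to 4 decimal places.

E[Z²] = (-3)²(0.1) + (-2)²(0.1) + (1)²(0.2) + (2)²(0.1) + (4)²(0.2) + (9)²(0.3) = 29.4

29.4000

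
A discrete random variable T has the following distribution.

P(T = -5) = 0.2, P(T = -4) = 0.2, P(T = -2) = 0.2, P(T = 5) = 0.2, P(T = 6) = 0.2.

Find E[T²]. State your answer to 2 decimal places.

E[T²] = (-5)²(0.2) + (-4)²(0.2) + (-2)²(0.2) + (5)²(0.2) + (6)²(0.2) = 21.2

21.20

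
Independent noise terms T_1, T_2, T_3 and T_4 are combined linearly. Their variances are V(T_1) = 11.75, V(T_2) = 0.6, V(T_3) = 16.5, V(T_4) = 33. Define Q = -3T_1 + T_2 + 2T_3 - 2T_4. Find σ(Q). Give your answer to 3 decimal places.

By independence, V(Q) = (-3)²V(T_1) + (1)²V(T_2) + (2)²V(T_3) + (-2)²V(T_4)
= (-3)²·11.75 + (1)²·0.6 + (2)²·16.5 + (-2)²·33 = 304.35
σ(Q) = √304.35 ≈ 17.446

17.446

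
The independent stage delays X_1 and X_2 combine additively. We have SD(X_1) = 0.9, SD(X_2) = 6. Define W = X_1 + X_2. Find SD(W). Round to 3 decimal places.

6.067

V(X_1) = 0.81, V(X_2) = 36
By independence, V(W) = (1)²V(X_1) + (1)²V(X_2)
= (1)²·0.81 + (1)²·36 = 36.81
SD(W) = √36.81 ≈ 6.067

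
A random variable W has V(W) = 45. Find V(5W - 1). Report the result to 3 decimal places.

1125.000

V(5W - 1) = (5)²·V(W) = 25·45 = 1125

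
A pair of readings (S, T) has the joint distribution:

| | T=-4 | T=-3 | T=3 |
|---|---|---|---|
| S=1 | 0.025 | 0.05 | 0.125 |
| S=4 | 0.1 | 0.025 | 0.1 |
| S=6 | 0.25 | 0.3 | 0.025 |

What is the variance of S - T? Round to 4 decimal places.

17.8944

E[S] = 4.55,  E[T] = -1.875,  E[ST] = -11.525
V(S) = 24.5 − (4.55)² = 3.7975;  V(T) = 11.625 − (-1.875)² = 8.109375
Cov(S,T) = -11.525 − (4.55)(-1.875) = -2.99375
V(S - T) = (1)²·3.7975 + (-1)²·8.109375 + 2·(1)·(-1)·-2.99375 = 17.894375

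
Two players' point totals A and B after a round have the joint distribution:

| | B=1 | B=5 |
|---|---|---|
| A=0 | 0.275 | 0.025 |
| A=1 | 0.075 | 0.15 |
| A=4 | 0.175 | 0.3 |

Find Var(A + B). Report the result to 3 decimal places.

10.024

E[A] = 2.125,  E[B] = 2.9,  E[AB] = 7.525
Var(A) = 7.825 − (2.125)² = 3.309375;  Var(B) = 12.4 − (2.9)² = 3.99
cov(A,B) = 7.525 − (2.125)(2.9) = 1.3625
Var(A + B) = (1)²·3.309375 + (1)²·3.99 + 2·(1)·(1)·1.3625 = 10.024375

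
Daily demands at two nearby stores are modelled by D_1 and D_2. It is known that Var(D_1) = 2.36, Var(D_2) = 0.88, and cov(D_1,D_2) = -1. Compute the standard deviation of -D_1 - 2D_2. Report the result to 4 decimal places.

1.3711

Var(-D_1 - 2D_2) = (-1)²·Var(D_1) + (-2)²·Var(D_2) + 2·(-1)·(-2)·cov(D_1,D_2)
= 1·2.36 + 4·0.88 + 4·-1 = 1.88
sd(-D_1 - 2D_2) = √1.88 ≈ 1.3711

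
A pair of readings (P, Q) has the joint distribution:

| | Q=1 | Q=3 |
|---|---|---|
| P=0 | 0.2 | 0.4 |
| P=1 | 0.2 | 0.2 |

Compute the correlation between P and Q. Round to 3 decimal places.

-0.167

E[P] = 0.4,  E[Q] = 2.2
E[PQ] = 0.8
cov(P,Q) = E[PQ] − E[P]E[Q] = 0.8 − (0.4)(2.2) = -0.08
V(P) = 0.24,  V(Q) = 0.96
ρ = -0.08 / √(0.24·0.96) ≈ -0.167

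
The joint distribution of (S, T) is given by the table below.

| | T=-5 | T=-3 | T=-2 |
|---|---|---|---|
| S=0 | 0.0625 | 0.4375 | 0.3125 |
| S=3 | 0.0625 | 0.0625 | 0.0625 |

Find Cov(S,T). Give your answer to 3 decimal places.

E[S] = 0.5625,  E[T] = -2.875
E[ST] = -1.875
Cov(S,T) = E[ST] − E[S]E[T] = -1.875 − (0.5625)(-2.875) = -0.2578125

-0.258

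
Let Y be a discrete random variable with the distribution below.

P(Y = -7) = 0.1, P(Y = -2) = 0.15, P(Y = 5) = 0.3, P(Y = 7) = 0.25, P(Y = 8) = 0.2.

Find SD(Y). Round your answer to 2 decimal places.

E[Y] = (-7)(0.1) + (-2)(0.15) + (5)(0.3) + (7)(0.25) + (8)(0.2) = 3.85
E[Y²] = (-7)²(0.1) + (-2)²(0.15) + (5)²(0.3) + (7)²(0.25) + (8)²(0.2) = 38.05
Var(Y) = E[Y²] − (E[Y])² = 38.05 − (3.85)² = 23.2275
SD(Y) = √23.2275 ≈ 4.82

4.82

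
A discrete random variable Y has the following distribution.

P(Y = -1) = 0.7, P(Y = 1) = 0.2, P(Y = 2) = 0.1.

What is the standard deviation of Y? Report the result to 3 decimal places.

E[Y] = (-1)(0.7) + (1)(0.2) + (2)(0.1) = -0.3
E[Y²] = (-1)²(0.7) + (1)²(0.2) + (2)²(0.1) = 1.3
V(Y) = E[Y²] − (E[Y])² = 1.3 − (-0.3)² = 1.21
SD(Y) = √1.21 ≈ 1.100

1.100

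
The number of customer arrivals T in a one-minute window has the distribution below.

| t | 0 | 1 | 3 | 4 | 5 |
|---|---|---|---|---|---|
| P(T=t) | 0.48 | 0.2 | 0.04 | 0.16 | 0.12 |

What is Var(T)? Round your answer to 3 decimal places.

E[T] = (0)(0.48) + (1)(0.2) + (3)(0.04) + (4)(0.16) + (5)(0.12) = 1.56
E[T²] = (0)²(0.48) + (1)²(0.2) + (3)²(0.04) + (4)²(0.16) + (5)²(0.12) = 6.12
Var(T) = E[T²] − (E[T])² = 6.12 − (1.56)² = 3.6864

3.686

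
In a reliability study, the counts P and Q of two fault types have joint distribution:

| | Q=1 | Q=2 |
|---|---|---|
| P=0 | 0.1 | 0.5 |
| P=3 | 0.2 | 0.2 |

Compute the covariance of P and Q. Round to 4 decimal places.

-0.2400

E[P] = 1.2,  E[Q] = 1.7
E[PQ] = 1.8
Cov(P,Q) = E[PQ] − E[P]E[Q] = 1.8 − (1.2)(1.7) = -0.24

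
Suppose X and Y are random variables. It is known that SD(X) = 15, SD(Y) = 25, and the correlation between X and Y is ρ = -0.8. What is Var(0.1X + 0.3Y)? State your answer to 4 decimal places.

40.5000

Var(X) = (15)² = 225;  Var(Y) = (25)² = 625
cov(X,Y) = ρ·SD(X)·SD(Y) = -0.8·15·25 = -300
Var(0.1X + 0.3Y) = (0.1)²·Var(X) + (0.3)²·Var(Y) + 2·(0.1)·(0.3)·cov(X,Y)
= 0.01·225 + 0.09·625 + 0.06·-300 = 40.5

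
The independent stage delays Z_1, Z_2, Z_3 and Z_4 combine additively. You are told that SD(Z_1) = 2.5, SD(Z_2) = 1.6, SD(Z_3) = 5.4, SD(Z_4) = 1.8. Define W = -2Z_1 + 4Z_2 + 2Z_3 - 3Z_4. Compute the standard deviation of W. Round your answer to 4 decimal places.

V(Z_1) = 6.25, V(Z_2) = 2.56, V(Z_3) = 29.16, V(Z_4) = 3.24
By independence, V(W) = (-2)²V(Z_1) + (4)²V(Z_2) + (2)²V(Z_3) + (-3)²V(Z_4)
= (-2)²·6.25 + (4)²·2.56 + (2)²·29.16 + (-3)²·3.24 = 211.76
SD(W) = √211.76 ≈ 14.5520

14.5520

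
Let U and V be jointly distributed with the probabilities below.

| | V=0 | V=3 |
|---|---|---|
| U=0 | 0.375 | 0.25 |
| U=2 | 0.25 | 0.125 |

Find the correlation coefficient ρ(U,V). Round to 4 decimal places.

-0.0667

E[U] = 0.75,  E[V] = 1.125
E[UV] = 0.75
Cov(U,V) = E[UV] − E[U]E[V] = 0.75 − (0.75)(1.125) = -0.09375
var(U) = 0.9375,  var(V) = 2.109375
ρ = -0.09375 / √(0.9375·2.109375) ≈ -0.0667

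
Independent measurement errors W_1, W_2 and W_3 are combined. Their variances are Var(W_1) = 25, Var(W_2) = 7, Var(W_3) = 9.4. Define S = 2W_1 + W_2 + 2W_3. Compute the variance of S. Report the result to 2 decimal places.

144.60

By independence, Var(S) = (2)²Var(W_1) + (1)²Var(W_2) + (2)²Var(W_3)
= (2)²·25 + (1)²·7 + (2)²·9.4 = 144.6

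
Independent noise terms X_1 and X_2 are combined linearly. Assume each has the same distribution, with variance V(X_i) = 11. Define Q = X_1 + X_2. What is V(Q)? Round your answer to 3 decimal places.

22.000

By independence, V(Q) = (1)²V(X_1) + (1)²V(X_2)
= (1)²·11 + (1)²·11 = 22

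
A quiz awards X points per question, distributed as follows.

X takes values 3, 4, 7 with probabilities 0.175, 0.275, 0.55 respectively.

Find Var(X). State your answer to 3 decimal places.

E[X] = (3)(0.175) + (4)(0.275) + (7)(0.55) = 5.475
E[X²] = (3)²(0.175) + (4)²(0.275) + (7)²(0.55) = 32.925
Var(X) = E[X²] − (E[X])² = 32.925 − (5.475)² = 2.949375

2.949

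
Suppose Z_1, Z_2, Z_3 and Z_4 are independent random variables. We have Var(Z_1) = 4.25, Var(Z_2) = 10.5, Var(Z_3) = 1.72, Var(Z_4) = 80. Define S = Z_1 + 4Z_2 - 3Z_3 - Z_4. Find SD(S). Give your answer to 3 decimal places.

By independence, Var(S) = (1)²Var(Z_1) + (4)²Var(Z_2) + (-3)²Var(Z_3) + (-1)²Var(Z_4)
= (1)²·4.25 + (4)²·10.5 + (-3)²·1.72 + (-1)²·80 = 267.73
SD(S) = √267.73 ≈ 16.362

16.362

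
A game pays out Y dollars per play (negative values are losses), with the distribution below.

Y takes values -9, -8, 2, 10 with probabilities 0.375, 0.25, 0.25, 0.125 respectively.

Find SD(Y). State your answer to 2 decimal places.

6.84

E[Y] = (-9)(0.375) + (-8)(0.25) + (2)(0.25) + (10)(0.125) = -3.625
E[Y²] = (-9)²(0.375) + (-8)²(0.25) + (2)²(0.25) + (10)²(0.125) = 59.875
Var(Y) = E[Y²] − (E[Y])² = 59.875 − (-3.625)² = 46.734375
SD(Y) = √46.734375 ≈ 6.84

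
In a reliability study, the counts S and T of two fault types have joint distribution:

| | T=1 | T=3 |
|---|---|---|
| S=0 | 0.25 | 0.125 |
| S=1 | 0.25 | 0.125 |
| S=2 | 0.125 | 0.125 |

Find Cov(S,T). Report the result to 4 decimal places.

E[S] = 0.875,  E[T] = 1.75
E[ST] = 1.625
Cov(S,T) = E[ST] − E[S]E[T] = 1.625 − (0.875)(1.75) = 0.09375

0.0938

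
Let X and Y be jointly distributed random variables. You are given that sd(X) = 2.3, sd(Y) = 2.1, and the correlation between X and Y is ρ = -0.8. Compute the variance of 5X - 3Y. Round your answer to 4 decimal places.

Var(X) = (2.3)² = 5.29;  Var(Y) = (2.1)² = 4.41
Cov(X,Y) = ρ·sd(X)·sd(Y) = -0.8·2.3·2.1 = -3.864
Var(5X - 3Y) = (5)²·Var(X) + (-3)²·Var(Y) + 2·(5)·(-3)·Cov(X,Y)
= 25·5.29 + 9·4.41 + -30·-3.864 = 287.86

287.8600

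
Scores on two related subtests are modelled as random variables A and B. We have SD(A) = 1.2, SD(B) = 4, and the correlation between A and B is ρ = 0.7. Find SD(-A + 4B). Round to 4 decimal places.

V(A) = (1.2)² = 1.44;  V(B) = (4)² = 16
Cov(A,B) = ρ·SD(A)·SD(B) = 0.7·1.2·4 = 3.36
V(-A + 4B) = (-1)²·V(A) + (4)²·V(B) + 2·(-1)·(4)·Cov(A,B)
= 1·1.44 + 16·16 + -8·3.36 = 230.56
SD(-A + 4B) = √230.56 ≈ 15.1842

15.1842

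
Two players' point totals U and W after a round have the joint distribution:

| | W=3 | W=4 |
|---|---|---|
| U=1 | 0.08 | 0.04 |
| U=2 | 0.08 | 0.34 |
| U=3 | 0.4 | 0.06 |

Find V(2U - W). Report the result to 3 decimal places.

E[U] = 2.34,  E[W] = 3.44,  E[UW] = 7.92
V(U) = 5.94 − (2.34)² = 0.4644;  V(W) = 12.08 − (3.44)² = 0.2464
cov(U,W) = 7.92 − (2.34)(3.44) = -0.1296
V(2U - W) = (2)²·0.4644 + (-1)²·0.2464 + 2·(2)·(-1)·-0.1296 = 2.6224

2.622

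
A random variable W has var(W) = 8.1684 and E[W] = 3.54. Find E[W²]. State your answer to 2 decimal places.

20.70

E[W²] = var(W) + (E[W])² = 8.1684 + (3.54)² = 20.7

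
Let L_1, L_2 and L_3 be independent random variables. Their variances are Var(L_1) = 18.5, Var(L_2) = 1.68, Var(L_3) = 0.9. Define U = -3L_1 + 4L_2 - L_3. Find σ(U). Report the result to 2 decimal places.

13.94

By independence, Var(U) = (-3)²Var(L_1) + (4)²Var(L_2) + (-1)²Var(L_3)
= (-3)²·18.5 + (4)²·1.68 + (-1)²·0.9 = 194.28
σ(U) = √194.28 ≈ 13.94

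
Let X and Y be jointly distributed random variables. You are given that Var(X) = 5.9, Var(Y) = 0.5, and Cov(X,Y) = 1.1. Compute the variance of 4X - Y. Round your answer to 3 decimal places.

Var(4X - Y) = (4)²·Var(X) + (-1)²·Var(Y) + 2·(4)·(-1)·Cov(X,Y)
= 16·5.9 + 1·0.5 + -8·1.1 = 86.1

86.100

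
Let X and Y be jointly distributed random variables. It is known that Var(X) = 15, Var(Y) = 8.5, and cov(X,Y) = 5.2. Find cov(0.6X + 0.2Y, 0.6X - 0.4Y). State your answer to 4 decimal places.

4.0960

cov(0.6X + 0.2Y, 0.6X - 0.4Y) = (0.6)(0.6)Var(X) + (0.2)(-0.4)Var(Y) + [(0.6)(-0.4) + (0.2)(0.6)]cov(X,Y)
= 0.36·15 + -0.08·8.5 + -0.12·5.2 = 4.096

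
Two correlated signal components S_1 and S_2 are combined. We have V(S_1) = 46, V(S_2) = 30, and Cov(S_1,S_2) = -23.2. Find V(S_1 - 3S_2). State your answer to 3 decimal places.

455.200

V(S_1 - 3S_2) = (1)²·V(S_1) + (-3)²·V(S_2) + 2·(1)·(-3)·Cov(S_1,S_2)
= 1·46 + 9·30 + -6·-23.2 = 455.2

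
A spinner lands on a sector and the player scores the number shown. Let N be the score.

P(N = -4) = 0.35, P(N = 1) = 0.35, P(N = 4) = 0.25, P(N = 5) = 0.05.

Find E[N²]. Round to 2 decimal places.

E[N²] = (-4)²(0.35) + (1)²(0.35) + (4)²(0.25) + (5)²(0.05) = 11.2

11.20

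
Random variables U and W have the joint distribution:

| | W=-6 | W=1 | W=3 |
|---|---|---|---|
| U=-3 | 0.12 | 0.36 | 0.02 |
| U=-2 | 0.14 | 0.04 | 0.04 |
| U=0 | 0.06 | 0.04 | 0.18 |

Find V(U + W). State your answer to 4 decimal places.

16.7300

E[U] = -1.94,  E[W] = -0.76,  E[UW] = 2.26
V(U) = 5.38 − (-1.94)² = 1.6164;  V(W) = 14.12 − (-0.76)² = 13.5424
cov(U,W) = 2.26 − (-1.94)(-0.76) = 0.7856
V(U + W) = (1)²·1.6164 + (1)²·13.5424 + 2·(1)·(1)·0.7856 = 16.73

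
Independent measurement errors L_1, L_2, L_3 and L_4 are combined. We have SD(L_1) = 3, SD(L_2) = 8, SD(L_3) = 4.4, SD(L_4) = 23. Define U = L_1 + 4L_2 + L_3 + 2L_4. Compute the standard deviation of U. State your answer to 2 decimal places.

56.29

var(L_1) = 9, var(L_2) = 64, var(L_3) = 19.36, var(L_4) = 529
By independence, var(U) = (1)²var(L_1) + (4)²var(L_2) + (1)²var(L_3) + (2)²var(L_4)
= (1)²·9 + (4)²·64 + (1)²·19.36 + (2)²·529 = 3168.36
SD(U) = √3168.36 ≈ 56.29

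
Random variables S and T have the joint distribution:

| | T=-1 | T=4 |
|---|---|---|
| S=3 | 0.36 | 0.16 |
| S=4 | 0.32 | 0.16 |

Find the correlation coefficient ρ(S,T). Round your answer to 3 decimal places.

0.027

E[S] = 3.48,  E[T] = 0.6
E[ST] = 2.12
cov(S,T) = E[ST] − E[S]E[T] = 2.12 − (3.48)(0.6) = 0.032
Var(S) = 0.2496,  Var(T) = 5.44
ρ = 0.032 / √(0.2496·5.44) ≈ 0.027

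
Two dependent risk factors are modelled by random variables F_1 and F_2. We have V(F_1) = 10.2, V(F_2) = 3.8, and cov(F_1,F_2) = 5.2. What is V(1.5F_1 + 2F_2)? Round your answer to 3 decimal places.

V(1.5F_1 + 2F_2) = (1.5)²·V(F_1) + (2)²·V(F_2) + 2·(1.5)·(2)·cov(F_1,F_2)
= 2.25·10.2 + 4·3.8 + 6·5.2 = 69.35

69.350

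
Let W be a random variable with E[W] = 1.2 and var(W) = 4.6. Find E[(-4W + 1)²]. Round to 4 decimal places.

88.0400

E[-4W + 1] = -4·1.2 + 1 = -3.8
var(-4W + 1) = (-4)²·4.6 = 73.6
E[(-4W + 1)²] = var((-4W + 1)) + (E[(-4W + 1)])² = 73.6 + (-3.8)² = 88.04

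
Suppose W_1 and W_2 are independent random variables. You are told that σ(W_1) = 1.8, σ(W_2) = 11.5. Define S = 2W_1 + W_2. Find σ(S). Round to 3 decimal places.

V(W_1) = 3.24, V(W_2) = 132.25
By independence, V(S) = (2)²V(W_1) + (1)²V(W_2)
= (2)²·3.24 + (1)²·132.25 = 145.21
σ(S) = √145.21 ≈ 12.050

12.050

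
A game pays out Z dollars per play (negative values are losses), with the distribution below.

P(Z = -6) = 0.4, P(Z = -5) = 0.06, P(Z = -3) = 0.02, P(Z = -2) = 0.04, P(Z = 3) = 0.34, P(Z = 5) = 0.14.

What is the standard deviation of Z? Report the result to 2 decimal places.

4.64

E[Z] = (-6)(0.4) + (-5)(0.06) + (-3)(0.02) + (-2)(0.04) + (3)(0.34) + (5)(0.14) = -1.12
E[Z²] = (-6)²(0.4) + (-5)²(0.06) + (-3)²(0.02) + (-2)²(0.04) + (3)²(0.34) + (5)²(0.14) = 22.8
Var(Z) = E[Z²] − (E[Z])² = 22.8 − (-1.12)² = 21.5456
σ(Z) = √21.5456 ≈ 4.64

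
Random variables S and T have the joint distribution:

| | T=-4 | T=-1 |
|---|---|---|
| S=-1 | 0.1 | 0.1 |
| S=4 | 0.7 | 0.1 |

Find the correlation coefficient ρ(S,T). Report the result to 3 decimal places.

-0.375

E[S] = 3,  E[T] = -3.4
E[ST] = -11.1
Cov(S,T) = E[ST] − E[S]E[T] = -11.1 − (3)(-3.4) = -0.9
Var(S) = 4,  Var(T) = 1.44
ρ = -0.9 / √(4·1.44) ≈ -0.375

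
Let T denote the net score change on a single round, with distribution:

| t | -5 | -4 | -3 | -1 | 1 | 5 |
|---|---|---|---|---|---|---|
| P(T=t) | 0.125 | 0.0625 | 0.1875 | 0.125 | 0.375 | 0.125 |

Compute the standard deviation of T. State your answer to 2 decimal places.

E[T] = (-5)(0.125) + (-4)(0.0625) + (-3)(0.1875) + (-1)(0.125) + (1)(0.375) + (5)(0.125) = -0.5625
E[T²] = (-5)²(0.125) + (-4)²(0.0625) + (-3)²(0.1875) + (-1)²(0.125) + (1)²(0.375) + (5)²(0.125) = 9.4375
V(T) = E[T²] − (E[T])² = 9.4375 − (-0.5625)² = 9.12109375
sd(T) = √9.12109375 ≈ 3.02

3.02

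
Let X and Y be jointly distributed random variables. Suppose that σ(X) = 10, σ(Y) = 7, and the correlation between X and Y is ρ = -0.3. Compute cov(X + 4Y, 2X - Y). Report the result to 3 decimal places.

V(X) = (10)² = 100;  V(Y) = (7)² = 49
cov(X,Y) = ρ·σ(X)·σ(Y) = -0.3·10·7 = -21
cov(X + 4Y, 2X - Y) = (1)(2)V(X) + (4)(-1)V(Y) + [(1)(-1) + (4)(2)]cov(X,Y)
= 2·100 + -4·49 + 7·-21 = -143

-143.000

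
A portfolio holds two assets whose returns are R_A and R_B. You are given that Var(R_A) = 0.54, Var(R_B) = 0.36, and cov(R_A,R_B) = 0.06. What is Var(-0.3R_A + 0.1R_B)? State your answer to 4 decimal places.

0.0486

Var(-0.3R_A + 0.1R_B) = (-0.3)²·Var(R_A) + (0.1)²·Var(R_B) + 2·(-0.3)·(0.1)·cov(R_A,R_B)
= 0.09·0.54 + 0.01·0.36 + -0.06·0.06 = 0.0486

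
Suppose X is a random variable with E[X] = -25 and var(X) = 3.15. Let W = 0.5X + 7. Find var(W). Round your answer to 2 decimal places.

var(0.5X + 7) = (0.5)²·var(X) = 0.25·3.15 = 0.7875

0.79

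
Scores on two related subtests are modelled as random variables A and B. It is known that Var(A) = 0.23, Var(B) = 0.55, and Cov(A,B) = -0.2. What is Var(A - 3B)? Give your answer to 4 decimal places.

6.3800

Var(A - 3B) = (1)²·Var(A) + (-3)²·Var(B) + 2·(1)·(-3)·Cov(A,B)
= 1·0.23 + 9·0.55 + -6·-0.2 = 6.38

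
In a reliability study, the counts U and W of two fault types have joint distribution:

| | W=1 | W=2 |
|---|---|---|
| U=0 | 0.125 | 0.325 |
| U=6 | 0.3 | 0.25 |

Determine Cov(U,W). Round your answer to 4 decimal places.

-0.3975

E[U] = 3.3,  E[W] = 1.575
E[UW] = 4.8
Cov(U,W) = E[UW] − E[U]E[W] = 4.8 − (3.3)(1.575) = -0.3975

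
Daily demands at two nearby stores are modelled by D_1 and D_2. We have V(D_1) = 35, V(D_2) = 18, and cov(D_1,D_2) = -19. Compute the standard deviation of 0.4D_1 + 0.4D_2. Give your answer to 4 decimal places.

1.5492

V(0.4D_1 + 0.4D_2) = (0.4)²·V(D_1) + (0.4)²·V(D_2) + 2·(0.4)·(0.4)·cov(D_1,D_2)
= 0.16·35 + 0.16·18 + 0.32·-19 = 2.4
SD(0.4D_1 + 0.4D_2) = √2.4 ≈ 1.5492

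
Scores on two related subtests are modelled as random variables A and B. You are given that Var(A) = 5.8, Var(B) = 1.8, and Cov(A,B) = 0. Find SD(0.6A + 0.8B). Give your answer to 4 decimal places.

1.8000

Var(0.6A + 0.8B) = (0.6)²·Var(A) + (0.8)²·Var(B) + 2·(0.6)·(0.8)·Cov(A,B)
= 0.36·5.8 + 0.64·1.8 + 0.96·0 = 3.24
SD(0.6A + 0.8B) = √3.24 ≈ 1.8000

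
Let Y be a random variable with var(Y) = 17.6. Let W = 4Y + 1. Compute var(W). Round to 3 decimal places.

var(4Y + 1) = (4)²·var(Y) = 16·17.6 = 281.6

281.600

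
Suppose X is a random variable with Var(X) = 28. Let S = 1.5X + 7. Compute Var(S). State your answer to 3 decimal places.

63.000

Var(1.5X + 7) = (1.5)²·Var(X) = 2.25·28 = 63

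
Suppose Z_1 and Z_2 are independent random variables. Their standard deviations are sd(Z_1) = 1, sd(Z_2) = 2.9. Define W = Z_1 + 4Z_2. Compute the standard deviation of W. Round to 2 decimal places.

Var(Z_1) = 1, Var(Z_2) = 8.41
By independence, Var(W) = (1)²Var(Z_1) + (4)²Var(Z_2)
= (1)²·1 + (4)²·8.41 = 135.56
sd(W) = √135.56 ≈ 11.64

11.64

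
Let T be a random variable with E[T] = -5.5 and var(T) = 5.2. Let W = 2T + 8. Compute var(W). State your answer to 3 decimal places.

20.800

var(2T + 8) = (2)²·var(T) = 4·5.2 = 20.8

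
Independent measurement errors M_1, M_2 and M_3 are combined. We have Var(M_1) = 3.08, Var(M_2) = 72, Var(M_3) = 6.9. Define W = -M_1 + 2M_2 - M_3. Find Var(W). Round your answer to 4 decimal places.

297.9800

By independence, Var(W) = (-1)²Var(M_1) + (2)²Var(M_2) + (-1)²Var(M_3)
= (-1)²·3.08 + (2)²·72 + (-1)²·6.9 = 297.98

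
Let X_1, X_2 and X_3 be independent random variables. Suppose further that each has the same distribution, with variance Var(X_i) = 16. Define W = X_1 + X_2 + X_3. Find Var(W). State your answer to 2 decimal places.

By independence, Var(W) = (1)²Var(X_1) + (1)²Var(X_2) + (1)²Var(X_3)
= (1)²·16 + (1)²·16 + (1)²·16 = 48

48.00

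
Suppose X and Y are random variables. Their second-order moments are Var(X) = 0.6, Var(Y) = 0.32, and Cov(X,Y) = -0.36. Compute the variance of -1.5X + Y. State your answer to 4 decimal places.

2.7500

Var(-1.5X + Y) = (-1.5)²·Var(X) + (1)²·Var(Y) + 2·(-1.5)·(1)·Cov(X,Y)
= 2.25·0.6 + 1·0.32 + -3·-0.36 = 2.75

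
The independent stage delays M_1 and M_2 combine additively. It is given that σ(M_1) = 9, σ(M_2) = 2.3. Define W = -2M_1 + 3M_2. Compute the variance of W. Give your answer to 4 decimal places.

371.6100

var(M_1) = 81, var(M_2) = 5.29
By independence, var(W) = (-2)²var(M_1) + (3)²var(M_2)
= (-2)²·81 + (3)²·5.29 = 371.61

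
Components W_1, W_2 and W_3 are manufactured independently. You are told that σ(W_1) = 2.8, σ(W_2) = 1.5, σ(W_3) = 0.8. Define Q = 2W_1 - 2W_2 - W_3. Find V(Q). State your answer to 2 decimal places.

V(W_1) = 7.84, V(W_2) = 2.25, V(W_3) = 0.64
By independence, V(Q) = (2)²V(W_1) + (-2)²V(W_2) + (-1)²V(W_3)
= (2)²·7.84 + (-2)²·2.25 + (-1)²·0.64 = 41

41.00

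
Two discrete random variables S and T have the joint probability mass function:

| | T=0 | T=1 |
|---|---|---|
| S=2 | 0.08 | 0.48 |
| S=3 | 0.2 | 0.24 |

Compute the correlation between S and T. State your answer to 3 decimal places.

-0.345

E[S] = 2.44,  E[T] = 0.72
E[ST] = 1.68
Cov(S,T) = E[ST] − E[S]E[T] = 1.68 − (2.44)(0.72) = -0.0768
var(S) = 0.2464,  var(T) = 0.2016
ρ = -0.0768 / √(0.2464·0.2016) ≈ -0.345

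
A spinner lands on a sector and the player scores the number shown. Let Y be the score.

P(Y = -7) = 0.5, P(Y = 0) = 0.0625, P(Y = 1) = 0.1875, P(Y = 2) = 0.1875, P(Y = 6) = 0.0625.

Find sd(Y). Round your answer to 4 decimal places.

E[Y] = (-7)(0.5) + (0)(0.0625) + (1)(0.1875) + (2)(0.1875) + (6)(0.0625) = -2.5625
E[Y²] = (-7)²(0.5) + (0)²(0.0625) + (1)²(0.1875) + (2)²(0.1875) + (6)²(0.0625) = 27.6875
V(Y) = E[Y²] − (E[Y])² = 27.6875 − (-2.5625)² = 21.12109375
sd(Y) = √21.12109375 ≈ 4.5958

4.5958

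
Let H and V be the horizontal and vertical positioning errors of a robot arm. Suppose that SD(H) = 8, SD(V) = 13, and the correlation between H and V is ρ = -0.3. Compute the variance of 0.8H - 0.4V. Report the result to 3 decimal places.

Var(H) = (8)² = 64;  Var(V) = (13)² = 169
Cov(H,V) = ρ·SD(H)·SD(V) = -0.3·8·13 = -31.2
Var(0.8H - 0.4V) = (0.8)²·Var(H) + (-0.4)²·Var(V) + 2·(0.8)·(-0.4)·Cov(H,V)
= 0.64·64 + 0.16·169 + -0.64·-31.2 = 87.968

87.968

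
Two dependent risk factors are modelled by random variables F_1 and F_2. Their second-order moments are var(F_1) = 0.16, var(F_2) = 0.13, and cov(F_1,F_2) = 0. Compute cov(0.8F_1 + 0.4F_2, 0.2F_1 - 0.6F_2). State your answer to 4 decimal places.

cov(0.8F_1 + 0.4F_2, 0.2F_1 - 0.6F_2) = (0.8)(0.2)var(F_1) + (0.4)(-0.6)var(F_2) + [(0.8)(-0.6) + (0.4)(0.2)]cov(F_1,F_2)
= 0.16·0.16 + -0.24·0.13 + -0.4·0 = -0.0056

-0.0056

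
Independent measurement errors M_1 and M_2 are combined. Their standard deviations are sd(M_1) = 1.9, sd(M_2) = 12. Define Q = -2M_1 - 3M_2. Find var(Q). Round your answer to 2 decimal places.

1310.44

var(M_1) = 3.61, var(M_2) = 144
By independence, var(Q) = (-2)²var(M_1) + (-3)²var(M_2)
= (-2)²·3.61 + (-3)²·144 = 1310.44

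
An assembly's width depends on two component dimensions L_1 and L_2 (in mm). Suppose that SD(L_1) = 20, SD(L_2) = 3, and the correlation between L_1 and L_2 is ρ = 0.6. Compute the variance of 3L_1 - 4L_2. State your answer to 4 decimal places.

Var(L_1) = (20)² = 400;  Var(L_2) = (3)² = 9
cov(L_1,L_2) = ρ·SD(L_1)·SD(L_2) = 0.6·20·3 = 36
Var(3L_1 - 4L_2) = (3)²·Var(L_1) + (-4)²·Var(L_2) + 2·(3)·(-4)·cov(L_1,L_2)
= 9·400 + 16·9 + -24·36 = 2880

2880.0000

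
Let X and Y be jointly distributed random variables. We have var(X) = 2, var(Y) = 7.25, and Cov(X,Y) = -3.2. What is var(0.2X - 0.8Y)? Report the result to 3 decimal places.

var(0.2X - 0.8Y) = (0.2)²·var(X) + (-0.8)²·var(Y) + 2·(0.2)·(-0.8)·Cov(X,Y)
= 0.04·2 + 0.64·7.25 + -0.32·-3.2 = 5.744

5.744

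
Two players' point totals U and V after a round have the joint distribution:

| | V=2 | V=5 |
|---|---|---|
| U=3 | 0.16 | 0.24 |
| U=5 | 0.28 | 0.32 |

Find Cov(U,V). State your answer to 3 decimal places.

-0.096

E[U] = 4.2,  E[V] = 3.68
E[UV] = 15.36
Cov(U,V) = E[UV] − E[U]E[V] = 15.36 − (4.2)(3.68) = -0.096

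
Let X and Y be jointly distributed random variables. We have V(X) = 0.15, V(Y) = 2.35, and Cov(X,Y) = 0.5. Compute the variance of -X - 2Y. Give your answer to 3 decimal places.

11.550

V(-X - 2Y) = (-1)²·V(X) + (-2)²·V(Y) + 2·(-1)·(-2)·Cov(X,Y)
= 1·0.15 + 4·2.35 + 4·0.5 = 11.55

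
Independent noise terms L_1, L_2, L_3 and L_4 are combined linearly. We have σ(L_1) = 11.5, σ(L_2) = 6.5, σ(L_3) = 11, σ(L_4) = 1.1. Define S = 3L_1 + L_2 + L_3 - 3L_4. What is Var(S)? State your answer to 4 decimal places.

1364.3900

Var(L_1) = 132.25, Var(L_2) = 42.25, Var(L_3) = 121, Var(L_4) = 1.21
By independence, Var(S) = (3)²Var(L_1) + (1)²Var(L_2) + (1)²Var(L_3) + (-3)²Var(L_4)
= (3)²·132.25 + (1)²·42.25 + (1)²·121 + (-3)²·1.21 = 1364.39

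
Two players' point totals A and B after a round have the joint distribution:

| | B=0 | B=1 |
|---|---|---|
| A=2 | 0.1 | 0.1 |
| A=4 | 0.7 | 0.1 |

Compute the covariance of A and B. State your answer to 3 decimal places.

-0.120

E[A] = 3.6,  E[B] = 0.2
E[AB] = 0.6
cov(A,B) = E[AB] − E[A]E[B] = 0.6 − (3.6)(0.2) = -0.12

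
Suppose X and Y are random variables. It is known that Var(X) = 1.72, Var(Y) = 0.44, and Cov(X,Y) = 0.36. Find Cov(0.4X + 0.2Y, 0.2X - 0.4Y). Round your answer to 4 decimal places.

0.0592

Cov(0.4X + 0.2Y, 0.2X - 0.4Y) = (0.4)(0.2)Var(X) + (0.2)(-0.4)Var(Y) + [(0.4)(-0.4) + (0.2)(0.2)]Cov(X,Y)
= 0.08·1.72 + -0.08·0.44 + -0.12·0.36 = 0.0592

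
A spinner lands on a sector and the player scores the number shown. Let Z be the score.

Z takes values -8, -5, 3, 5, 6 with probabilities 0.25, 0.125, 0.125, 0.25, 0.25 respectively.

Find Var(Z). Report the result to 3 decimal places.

35.250

E[Z] = (-8)(0.25) + (-5)(0.125) + (3)(0.125) + (5)(0.25) + (6)(0.25) = 0.5
E[Z²] = (-8)²(0.25) + (-5)²(0.125) + (3)²(0.125) + (5)²(0.25) + (6)²(0.25) = 35.5
Var(Z) = E[Z²] − (E[Z])² = 35.5 − (0.5)² = 35.25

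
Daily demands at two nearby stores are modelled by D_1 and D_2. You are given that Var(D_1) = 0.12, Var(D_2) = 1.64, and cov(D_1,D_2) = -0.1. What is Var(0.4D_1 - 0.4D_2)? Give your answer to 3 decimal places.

Var(0.4D_1 - 0.4D_2) = (0.4)²·Var(D_1) + (-0.4)²·Var(D_2) + 2·(0.4)·(-0.4)·cov(D_1,D_2)
= 0.16·0.12 + 0.16·1.64 + -0.32·-0.1 = 0.3136

0.314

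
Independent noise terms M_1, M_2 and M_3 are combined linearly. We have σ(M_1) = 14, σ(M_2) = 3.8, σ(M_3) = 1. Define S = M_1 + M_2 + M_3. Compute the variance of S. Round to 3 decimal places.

Var(M_1) = 196, Var(M_2) = 14.44, Var(M_3) = 1
By independence, Var(S) = (1)²Var(M_1) + (1)²Var(M_2) + (1)²Var(M_3)
= (1)²·196 + (1)²·14.44 + (1)²·1 = 211.44

211.440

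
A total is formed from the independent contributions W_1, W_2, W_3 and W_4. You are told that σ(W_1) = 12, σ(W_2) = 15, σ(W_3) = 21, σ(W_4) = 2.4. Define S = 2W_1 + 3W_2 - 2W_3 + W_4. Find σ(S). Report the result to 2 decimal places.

Var(W_1) = 144, Var(W_2) = 225, Var(W_3) = 441, Var(W_4) = 5.76
By independence, Var(S) = (2)²Var(W_1) + (3)²Var(W_2) + (-2)²Var(W_3) + (1)²Var(W_4)
= (2)²·144 + (3)²·225 + (-2)²·441 + (1)²·5.76 = 4370.76
σ(S) = √4370.76 ≈ 66.11

66.11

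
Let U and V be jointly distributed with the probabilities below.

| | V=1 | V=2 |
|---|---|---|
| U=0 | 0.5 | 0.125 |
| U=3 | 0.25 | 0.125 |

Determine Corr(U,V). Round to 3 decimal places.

E[U] = 1.125,  E[V] = 1.25
E[UV] = 1.5
cov(U,V) = E[UV] − E[U]E[V] = 1.5 − (1.125)(1.25) = 0.09375
var(U) = 2.109375,  var(V) = 0.1875
ρ = 0.09375 / √(2.109375·0.1875) ≈ 0.149

0.149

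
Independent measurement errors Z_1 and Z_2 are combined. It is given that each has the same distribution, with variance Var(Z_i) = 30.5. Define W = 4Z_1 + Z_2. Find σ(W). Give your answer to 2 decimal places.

By independence, Var(W) = (4)²Var(Z_1) + (1)²Var(Z_2)
= (4)²·30.5 + (1)²·30.5 = 518.5
σ(W) = √518.5 ≈ 22.77

22.77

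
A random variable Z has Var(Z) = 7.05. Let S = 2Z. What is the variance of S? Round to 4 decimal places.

Var(2Z) = (2)²·Var(Z) = 4·7.05 = 28.2

28.2000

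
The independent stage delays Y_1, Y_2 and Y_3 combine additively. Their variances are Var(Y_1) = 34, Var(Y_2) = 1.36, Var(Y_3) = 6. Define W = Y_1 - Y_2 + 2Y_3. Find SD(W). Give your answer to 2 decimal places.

By independence, Var(W) = (1)²Var(Y_1) + (-1)²Var(Y_2) + (2)²Var(Y_3)
= (1)²·34 + (-1)²·1.36 + (2)²·6 = 59.36
SD(W) = √59.36 ≈ 7.70

7.70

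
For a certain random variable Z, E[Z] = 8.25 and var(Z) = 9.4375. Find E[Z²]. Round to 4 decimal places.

77.5000

E[Z²] = var(Z) + (E[Z])² = 9.4375 + (8.25)² = 77.5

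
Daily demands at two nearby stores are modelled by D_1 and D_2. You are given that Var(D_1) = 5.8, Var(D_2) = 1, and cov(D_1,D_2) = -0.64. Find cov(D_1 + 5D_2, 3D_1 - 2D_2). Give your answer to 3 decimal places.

cov(D_1 + 5D_2, 3D_1 - 2D_2) = (1)(3)Var(D_1) + (5)(-2)Var(D_2) + [(1)(-2) + (5)(3)]cov(D_1,D_2)
= 3·5.8 + -10·1 + 13·-0.64 = -0.92

-0.920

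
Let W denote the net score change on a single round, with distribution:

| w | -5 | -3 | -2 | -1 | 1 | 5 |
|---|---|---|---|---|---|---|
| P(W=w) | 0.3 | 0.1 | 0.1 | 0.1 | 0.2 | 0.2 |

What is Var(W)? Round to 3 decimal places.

13.290

E[W] = (-5)(0.3) + (-3)(0.1) + (-2)(0.1) + (-1)(0.1) + (1)(0.2) + (5)(0.2) = -0.9
E[W²] = (-5)²(0.3) + (-3)²(0.1) + (-2)²(0.1) + (-1)²(0.1) + (1)²(0.2) + (5)²(0.2) = 14.1
Var(W) = E[W²] − (E[W])² = 14.1 − (-0.9)² = 13.29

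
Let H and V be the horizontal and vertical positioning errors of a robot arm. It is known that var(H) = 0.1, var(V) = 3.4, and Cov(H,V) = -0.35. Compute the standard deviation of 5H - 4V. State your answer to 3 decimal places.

8.420

var(5H - 4V) = (5)²·var(H) + (-4)²·var(V) + 2·(5)·(-4)·Cov(H,V)
= 25·0.1 + 16·3.4 + -40·-0.35 = 70.9
SD(5H - 4V) = √70.9 ≈ 8.420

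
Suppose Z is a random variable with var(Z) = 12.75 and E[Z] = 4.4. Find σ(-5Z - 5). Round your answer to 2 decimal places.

17.85

var(-5Z - 5) = (-5)²·12.75 = 318.75
σ(-5Z - 5) = √318.75 ≈ 17.85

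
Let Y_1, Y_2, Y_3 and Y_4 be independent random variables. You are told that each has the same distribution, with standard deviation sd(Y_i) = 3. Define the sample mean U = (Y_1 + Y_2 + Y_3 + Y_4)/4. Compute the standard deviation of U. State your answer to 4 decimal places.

1.5000

var(Y_i) = (3)² = 9
By independence, var(U) = (0.25)²var(Y_1) + (0.25)²var(Y_2) + (0.25)²var(Y_3) + (0.25)²var(Y_4)
= (0.25)²·9 + (0.25)²·9 + (0.25)²·9 + (0.25)²·9 = 2.25
sd(U) = √2.25 ≈ 1.5000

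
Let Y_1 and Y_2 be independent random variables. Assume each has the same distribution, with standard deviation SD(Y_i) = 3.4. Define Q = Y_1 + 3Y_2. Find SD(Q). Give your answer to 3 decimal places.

Var(Y_i) = (3.4)² = 11.56
By independence, Var(Q) = (1)²Var(Y_1) + (3)²Var(Y_2)
= (1)²·11.56 + (3)²·11.56 = 115.6
SD(Q) = √115.6 ≈ 10.752

10.752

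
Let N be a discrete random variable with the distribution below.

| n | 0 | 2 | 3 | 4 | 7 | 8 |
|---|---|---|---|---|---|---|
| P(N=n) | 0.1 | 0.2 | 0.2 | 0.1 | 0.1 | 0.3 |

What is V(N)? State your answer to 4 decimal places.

8.0500

E[N] = (0)(0.1) + (2)(0.2) + (3)(0.2) + (4)(0.1) + (7)(0.1) + (8)(0.3) = 4.5
E[N²] = (0)²(0.1) + (2)²(0.2) + (3)²(0.2) + (4)²(0.1) + (7)²(0.1) + (8)²(0.3) = 28.3
V(N) = E[N²] − (E[N])² = 28.3 − (4.5)² = 8.05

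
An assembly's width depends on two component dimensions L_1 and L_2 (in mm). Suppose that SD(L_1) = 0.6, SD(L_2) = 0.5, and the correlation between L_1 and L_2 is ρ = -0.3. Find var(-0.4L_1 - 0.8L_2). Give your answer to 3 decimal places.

var(L_1) = (0.6)² = 0.36;  var(L_2) = (0.5)² = 0.25
cov(L_1,L_2) = ρ·SD(L_1)·SD(L_2) = -0.3·0.6·0.5 = -0.09
var(-0.4L_1 - 0.8L_2) = (-0.4)²·var(L_1) + (-0.8)²·var(L_2) + 2·(-0.4)·(-0.8)·cov(L_1,L_2)
= 0.16·0.36 + 0.64·0.25 + 0.64·-0.09 = 0.16

0.160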